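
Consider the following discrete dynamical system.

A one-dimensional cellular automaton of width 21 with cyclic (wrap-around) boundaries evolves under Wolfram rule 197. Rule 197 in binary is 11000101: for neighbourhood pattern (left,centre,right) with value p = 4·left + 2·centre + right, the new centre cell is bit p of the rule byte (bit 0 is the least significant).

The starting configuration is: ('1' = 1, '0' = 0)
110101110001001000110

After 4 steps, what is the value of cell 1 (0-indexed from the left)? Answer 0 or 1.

1

0) 110101110001001000110
1) 010100110101001010010
2) 010100010101001010010
3) 010101010101001010010
4) 010101010101001010010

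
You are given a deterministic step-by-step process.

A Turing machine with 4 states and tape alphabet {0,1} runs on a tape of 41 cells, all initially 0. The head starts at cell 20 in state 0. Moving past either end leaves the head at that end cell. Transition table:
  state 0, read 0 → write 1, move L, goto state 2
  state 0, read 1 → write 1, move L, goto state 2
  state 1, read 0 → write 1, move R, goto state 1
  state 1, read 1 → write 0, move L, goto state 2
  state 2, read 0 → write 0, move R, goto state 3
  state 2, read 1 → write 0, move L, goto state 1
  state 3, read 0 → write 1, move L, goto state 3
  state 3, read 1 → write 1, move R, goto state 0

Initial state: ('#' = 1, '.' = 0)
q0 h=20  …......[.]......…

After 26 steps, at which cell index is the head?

[0] q0 h=20  …......[.]......…
[1] q2 h=19  …......[.]#.....…
[2] q3 h=20  …......[#]......…
[3] q0 h=21  ….....#[.]......…
[4] q2 h=20  …......[#]#.....…
[5] q1 h=19  …......[.].#....…
[6] q1 h=20  ….....#[.]#.....…
[7] q1 h=21  …....##[#]......…
[8] q2 h=20  ….....#[#]......…
[9] q1 h=19  …......[#]......…
[10] q2 h=18  …......[.]......…
[11] q3 h=19  …......[.]......…
[12] q3 h=18  …......[.]#.....…
[13] q3 h=17  …......[.]##....…
[14] q3 h=16  …......[.]###...…
[15] q3 h=15  …......[.]####..…
[16] q3 h=14  …......[.]#####.…
[17] q3 h=13  …......[.]######…
[18] q3 h=12  …......[.]######…
[19] q3 h=11  …......[.]######…
[20] q3 h=10  …......[.]######…
[21] q3 h= 9  …......[.]######…
[22] q3 h= 8  …......[.]######…
[23] q3 h= 7  …......[.]######…
[24] q3 h= 6  |......[.]######…
[25] q3 h= 5  |.....[.]######…
[26] q3 h= 4  |....[.]######…

4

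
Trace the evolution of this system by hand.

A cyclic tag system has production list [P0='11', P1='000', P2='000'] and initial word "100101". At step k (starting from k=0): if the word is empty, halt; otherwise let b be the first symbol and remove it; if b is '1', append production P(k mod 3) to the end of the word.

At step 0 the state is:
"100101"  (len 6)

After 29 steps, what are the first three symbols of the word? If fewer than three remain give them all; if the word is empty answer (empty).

110

t=0: "100101"  (len 6)
t=1: "0010111"  (len 7)
t=2: "010111"  (len 6)
t=3: "10111"  (len 5)
t=4: "011111"  (len 6)
t=5: "11111"  (len 5)
t=6: "1111000"  (len 7)
t=7: "11100011"  (len 8)
t=8: "1100011000"  (len 10)
t=9: "100011000000"  (len 12)
t=10: "0001100000011"  (len 13)
t=11: "001100000011"  (len 12)
t=12: "01100000011"  (len 11)
t=13: "1100000011"  (len 10)
t=14: "100000011000"  (len 12)
t=15: "00000011000000"  (len 14)
t=16: "0000011000000"  (len 13)
t=17: "000011000000"  (len 12)
t=18: "00011000000"  (len 11)
t=19: "0011000000"  (len 10)
t=20: "011000000"  (len 9)
t=21: "11000000"  (len 8)
t=22: "100000011"  (len 9)
t=23: "00000011000"  (len 11)
t=24: "0000011000"  (len 10)
t=25: "000011000"  (len 9)
t=26: "00011000"  (len 8)
t=27: "0011000"  (len 7)
t=28: "011000"  (len 6)
t=29: "11000"  (len 5)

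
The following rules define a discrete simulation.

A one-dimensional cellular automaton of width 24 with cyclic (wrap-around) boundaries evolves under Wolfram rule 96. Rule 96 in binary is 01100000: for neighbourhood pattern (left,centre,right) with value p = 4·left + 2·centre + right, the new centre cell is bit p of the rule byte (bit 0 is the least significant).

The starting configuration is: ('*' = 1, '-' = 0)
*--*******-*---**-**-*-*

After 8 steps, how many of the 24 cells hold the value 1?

k=0  *--*******-*---**-**-*-*
k=1  *--------**-----**-**-*-
k=2  ----------*------**-**-*
k=3  ------------------**-**-
k=4  -------------------**-*-
k=5  --------------------**--
k=6  ---------------------*--
k=7  ------------------------
k=8  ------------------------

0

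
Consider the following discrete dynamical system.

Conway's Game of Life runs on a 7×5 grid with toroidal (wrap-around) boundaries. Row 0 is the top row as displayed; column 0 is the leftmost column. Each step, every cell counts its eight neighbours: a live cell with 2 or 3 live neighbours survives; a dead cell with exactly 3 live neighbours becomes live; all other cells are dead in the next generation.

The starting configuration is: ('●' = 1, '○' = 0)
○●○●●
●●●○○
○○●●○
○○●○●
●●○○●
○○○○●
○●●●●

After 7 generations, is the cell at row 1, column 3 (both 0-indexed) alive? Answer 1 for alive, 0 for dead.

0

k=0  ○●○●●
●●●○○
○○●●○
○○●○●
●●○○●
○○○○●
○●●●●
k=1  ○○○○○
●○○○○
●○○○●
○○●○●
○●○○●
○○○○○
○●○○○
k=2  ○○○○○
●○○○●
●●○●●
○●○○●
●○○●○
●○○○○
○○○○○
k=3  ○○○○○
○●○●○
○●●●○
○●○○○
●●○○○
○○○○●
○○○○○
k=4  ○○○○○
○●○●○
●●○●○
○○○○○
●●○○○
●○○○○
○○○○○
k=5  ○○○○○
●●○○●
●●○○●
○○●○●
●●○○○
●●○○○
○○○○○
k=6  ●○○○○
○●○○●
○○●○○
○○●●●
○○●○●
●●○○○
○○○○○
k=7  ●○○○○
●●○○○
●●●○●
○●●○●
○○●○●
●●○○○
●●○○○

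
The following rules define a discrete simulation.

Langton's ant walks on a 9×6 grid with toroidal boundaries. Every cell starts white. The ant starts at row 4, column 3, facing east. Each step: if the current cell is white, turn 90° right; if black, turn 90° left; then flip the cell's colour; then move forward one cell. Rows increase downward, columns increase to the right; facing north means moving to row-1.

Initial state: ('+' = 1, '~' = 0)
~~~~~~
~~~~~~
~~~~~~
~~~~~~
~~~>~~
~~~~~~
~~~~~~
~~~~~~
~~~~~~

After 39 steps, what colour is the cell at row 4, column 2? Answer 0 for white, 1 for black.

0

0) ~~~~~~
~~~~~~
~~~~~~
~~~~~~
~~~>~~
~~~~~~
~~~~~~
~~~~~~
~~~~~~
1) ~~~~~~
~~~~~~
~~~~~~
~~~~~~
~~~+~~
~~~v~~
~~~~~~
~~~~~~
~~~~~~
2) ~~~~~~
~~~~~~
~~~~~~
~~~~~~
~~~+~~
~~<+~~
~~~~~~
~~~~~~
~~~~~~
3) ~~~~~~
~~~~~~
~~~~~~
~~~~~~
~~^+~~
~~++~~
~~~~~~
~~~~~~
~~~~~~
4) ~~~~~~
~~~~~~
~~~~~~
~~~~~~
~~+>~~
~~++~~
~~~~~~
~~~~~~
~~~~~~
5) ~~~~~~
~~~~~~
~~~~~~
~~~^~~
~~+~~~
~~++~~
~~~~~~
~~~~~~
~~~~~~
6) ~~~~~~
~~~~~~
~~~~~~
~~~+>~
~~+~~~
~~++~~
~~~~~~
~~~~~~
~~~~~~
7) ~~~~~~
~~~~~~
~~~~~~
~~~++~
~~+~v~
~~++~~
~~~~~~
~~~~~~
~~~~~~
8) ~~~~~~
~~~~~~
~~~~~~
~~~++~
~~+<+~
~~++~~
~~~~~~
~~~~~~
~~~~~~
9) ~~~~~~
~~~~~~
~~~~~~
~~~^+~
~~+++~
~~++~~
~~~~~~
~~~~~~
~~~~~~
10) ~~~~~~
~~~~~~
~~~~~~
~~<~+~
~~+++~
~~++~~
~~~~~~
~~~~~~
~~~~~~
11) ~~~~~~
~~~~~~
~~^~~~
~~+~+~
~~+++~
~~++~~
~~~~~~
~~~~~~
~~~~~~
12) ~~~~~~
~~~~~~
~~+>~~
~~+~+~
~~+++~
~~++~~
~~~~~~
~~~~~~
~~~~~~
13) ~~~~~~
~~~~~~
~~++~~
~~+v+~
~~+++~
~~++~~
~~~~~~
~~~~~~
~~~~~~
14) ~~~~~~
~~~~~~
~~++~~
~~<++~
~~+++~
~~++~~
~~~~~~
~~~~~~
~~~~~~
15) ~~~~~~
~~~~~~
~~++~~
~~~++~
~~v++~
~~++~~
~~~~~~
~~~~~~
~~~~~~
16) ~~~~~~
~~~~~~
~~++~~
~~~++~
~~~>+~
~~++~~
~~~~~~
~~~~~~
~~~~~~
17) ~~~~~~
~~~~~~
~~++~~
~~~^+~
~~~~+~
~~++~~
~~~~~~
~~~~~~
~~~~~~
18) ~~~~~~
~~~~~~
~~++~~
~~<~+~
~~~~+~
~~++~~
~~~~~~
~~~~~~
~~~~~~
19) ~~~~~~
~~~~~~
~~^+~~
~~+~+~
~~~~+~
~~++~~
~~~~~~
~~~~~~
~~~~~~
20) ~~~~~~
~~~~~~
~<~+~~
~~+~+~
~~~~+~
~~++~~
~~~~~~
~~~~~~
~~~~~~
21) ~~~~~~
~^~~~~
~+~+~~
~~+~+~
~~~~+~
~~++~~
~~~~~~
~~~~~~
~~~~~~
22) ~~~~~~
~+>~~~
~+~+~~
~~+~+~
~~~~+~
~~++~~
~~~~~~
~~~~~~
~~~~~~
23) ~~~~~~
~++~~~
~+v+~~
~~+~+~
~~~~+~
~~++~~
~~~~~~
~~~~~~
~~~~~~
24) ~~~~~~
~++~~~
~<++~~
~~+~+~
~~~~+~
~~++~~
~~~~~~
~~~~~~
~~~~~~
25) ~~~~~~
~++~~~
~~++~~
~v+~+~
~~~~+~
~~++~~
~~~~~~
~~~~~~
~~~~~~
26) ~~~~~~
~++~~~
~~++~~
<++~+~
~~~~+~
~~++~~
~~~~~~
~~~~~~
~~~~~~
27) ~~~~~~
~++~~~
^~++~~
+++~+~
~~~~+~
~~++~~
~~~~~~
~~~~~~
~~~~~~
28) ~~~~~~
~++~~~
+>++~~
+++~+~
~~~~+~
~~++~~
~~~~~~
~~~~~~
~~~~~~
29) ~~~~~~
~++~~~
++++~~
+v+~+~
~~~~+~
~~++~~
~~~~~~
~~~~~~
~~~~~~
30) ~~~~~~
~++~~~
++++~~
+~>~+~
~~~~+~
~~++~~
~~~~~~
~~~~~~
~~~~~~
31) ~~~~~~
~++~~~
++^+~~
+~~~+~
~~~~+~
~~++~~
~~~~~~
~~~~~~
~~~~~~
32) ~~~~~~
~++~~~
+<~+~~
+~~~+~
~~~~+~
~~++~~
~~~~~~
~~~~~~
~~~~~~
33) ~~~~~~
~++~~~
+~~+~~
+v~~+~
~~~~+~
~~++~~
~~~~~~
~~~~~~
~~~~~~
34) ~~~~~~
~++~~~
+~~+~~
<+~~+~
~~~~+~
~~++~~
~~~~~~
~~~~~~
~~~~~~
35) ~~~~~~
~++~~~
+~~+~~
~+~~+~
v~~~+~
~~++~~
~~~~~~
~~~~~~
~~~~~~
36) ~~~~~~
~++~~~
+~~+~~
~+~~+~
+~~~+<
~~++~~
~~~~~~
~~~~~~
~~~~~~
37) ~~~~~~
~++~~~
+~~+~~
~+~~+^
+~~~++
~~++~~
~~~~~~
~~~~~~
~~~~~~
38) ~~~~~~
~++~~~
+~~+~~
>+~~++
+~~~++
~~++~~
~~~~~~
~~~~~~
~~~~~~
39) ~~~~~~
~++~~~
+~~+~~
++~~++
v~~~++
~~++~~
~~~~~~
~~~~~~
~~~~~~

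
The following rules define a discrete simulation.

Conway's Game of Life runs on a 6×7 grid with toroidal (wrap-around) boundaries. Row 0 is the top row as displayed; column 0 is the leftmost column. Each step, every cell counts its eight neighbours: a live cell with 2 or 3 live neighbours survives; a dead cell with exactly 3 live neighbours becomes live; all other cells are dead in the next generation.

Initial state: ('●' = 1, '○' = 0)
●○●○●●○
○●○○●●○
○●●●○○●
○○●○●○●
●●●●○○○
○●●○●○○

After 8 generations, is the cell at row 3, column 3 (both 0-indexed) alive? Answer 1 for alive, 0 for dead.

1

step 0: ●○●○●●○
○●○○●●○
○●●●○○●
○○●○●○●
●●●●○○○
○●●○●○○
step 1: ●○●○○○●
○○○○○○○
○●○○○○●
○○○○●●●
●○○○●●○
○○○○●●●
step 2: ●○○○○○●
○●○○○○●
●○○○○○●
○○○○●○○
●○○●○○○
○●○●●○○
step 3: ○●●○○●●
○●○○○●○
●○○○○●●
●○○○○○●
○○●●○○○
○●●●●○●
step 4: ○○○○○○●
○●●○●○○
○●○○○●○
●●○○○●○
○○○○●●●
○○○○●○●
step 5: ●○○●○○○
●●●○○●○
○○○○●●●
●●○○○○○
○○○○●○○
●○○○●○●
step 6: ○○●●●●○
●●●●○●○
○○●○●●○
●○○○●○●
○●○○○●●
●○○●●●●
step 7: ○○○○○○○
○○○○○○○
○○●○○○○
●●○●●○○
○●○●○○○
●●○○○○○
step 8: ○○○○○○○
○○○○○○○
○●●●○○○
●●○●●○○
○○○●●○○
●●●○○○○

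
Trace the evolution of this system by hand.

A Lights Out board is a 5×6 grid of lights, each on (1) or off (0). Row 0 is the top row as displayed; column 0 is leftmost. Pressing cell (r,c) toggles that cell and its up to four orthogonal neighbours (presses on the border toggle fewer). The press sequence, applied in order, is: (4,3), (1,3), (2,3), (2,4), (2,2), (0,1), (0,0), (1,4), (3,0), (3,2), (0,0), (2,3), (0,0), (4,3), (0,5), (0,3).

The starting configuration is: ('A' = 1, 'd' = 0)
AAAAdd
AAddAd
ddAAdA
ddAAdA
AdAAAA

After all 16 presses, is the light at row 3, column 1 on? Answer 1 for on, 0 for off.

t=0: AAAAdd
AAddAd
ddAAdA
ddAAdA
AdAAAA
t=1: AAAAdd
AAddAd
ddAAdA
ddAddA
AddddA
t=2: AAAddd
AAAAdd
ddAddA
ddAddA
AddddA
t=3: AAAddd
AAAddd
dddAAA
ddAAdA
AddddA
t=4: AAAddd
AAAdAd
dddddd
ddAAAA
AddddA
t=5: AAAddd
AAddAd
dAAAdd
dddAAA
AddddA
t=6: dddddd
AdddAd
dAAAdd
dddAAA
AddddA
t=7: AAdddd
ddddAd
dAAAdd
dddAAA
AddddA
t=8: AAddAd
dddAdA
dAAAAd
dddAAA
AddddA
t=9: AAddAd
dddAdA
AAAAAd
AAdAAA
dddddA
t=10: AAddAd
dddAdA
AAdAAd
AdAdAA
ddAddA
t=11: ddddAd
AddAdA
AAdAAd
AdAdAA
ddAddA
t=12: ddddAd
AddddA
AAAddd
AdAAAA
ddAddA
t=13: AAddAd
dddddA
AAAddd
AdAAAA
ddAddA
t=14: AAddAd
dddddA
AAAddd
AdAdAA
dddAAA
t=15: AAdddA
dddddd
AAAddd
AdAdAA
dddAAA
t=16: AAAAAA
dddAdd
AAAddd
AdAdAA
dddAAA

0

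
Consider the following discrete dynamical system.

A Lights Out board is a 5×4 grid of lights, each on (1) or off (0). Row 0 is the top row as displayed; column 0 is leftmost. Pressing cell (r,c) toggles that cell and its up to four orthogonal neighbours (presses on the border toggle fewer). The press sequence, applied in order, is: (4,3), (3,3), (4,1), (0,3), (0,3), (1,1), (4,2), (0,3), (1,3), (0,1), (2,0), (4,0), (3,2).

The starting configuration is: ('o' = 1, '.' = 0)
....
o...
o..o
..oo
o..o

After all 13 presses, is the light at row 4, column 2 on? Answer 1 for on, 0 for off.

0

t=0: ....
o...
o..o
..oo
o..o
t=1: ....
o...
o..o
..o.
o.o.
t=2: ....
o...
o...
...o
o.oo
t=3: ....
o...
o...
.o.o
.o.o
t=4: ..oo
o..o
o...
.o.o
.o.o
t=5: ....
o...
o...
.o.o
.o.o
t=6: .o..
.oo.
oo..
.o.o
.o.o
t=7: .o..
.oo.
oo..
.ooo
..o.
t=8: .ooo
.ooo
oo..
.ooo
..o.
t=9: .oo.
.o..
oo.o
.ooo
..o.
t=10: o...
....
oo.o
.ooo
..o.
t=11: o...
o...
...o
oooo
..o.
t=12: o...
o...
...o
.ooo
ooo.
t=13: o...
o...
..oo
....
oo..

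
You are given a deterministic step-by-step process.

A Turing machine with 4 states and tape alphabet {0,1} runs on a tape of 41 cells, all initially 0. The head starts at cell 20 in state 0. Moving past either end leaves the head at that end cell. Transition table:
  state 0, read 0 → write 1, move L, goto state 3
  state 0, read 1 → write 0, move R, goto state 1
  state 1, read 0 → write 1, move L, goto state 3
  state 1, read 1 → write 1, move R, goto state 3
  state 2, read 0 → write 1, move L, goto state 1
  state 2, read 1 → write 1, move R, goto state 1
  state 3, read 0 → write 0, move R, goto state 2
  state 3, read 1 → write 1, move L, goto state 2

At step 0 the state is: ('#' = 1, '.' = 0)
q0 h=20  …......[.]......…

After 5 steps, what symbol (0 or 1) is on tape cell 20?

1

t=0: q0 h=20  …......[.]......…
t=1: q3 h=19  …......[.]#.....…
t=2: q2 h=20  …......[#]......…
t=3: q1 h=21  ….....#[.]......…
t=4: q3 h=20  …......[#]#.....…
t=5: q2 h=19  …......[.]##....…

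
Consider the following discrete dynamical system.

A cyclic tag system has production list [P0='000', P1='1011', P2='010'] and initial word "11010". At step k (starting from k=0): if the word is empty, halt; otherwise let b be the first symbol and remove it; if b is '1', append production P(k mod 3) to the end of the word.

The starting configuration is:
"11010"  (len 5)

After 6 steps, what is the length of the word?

9

k=0  "11010"  (len 5)
k=1  "1010000"  (len 7)
k=2  "0100001011"  (len 10)
k=3  "100001011"  (len 9)
k=4  "00001011000"  (len 11)
k=5  "0001011000"  (len 10)
k=6  "001011000"  (len 9)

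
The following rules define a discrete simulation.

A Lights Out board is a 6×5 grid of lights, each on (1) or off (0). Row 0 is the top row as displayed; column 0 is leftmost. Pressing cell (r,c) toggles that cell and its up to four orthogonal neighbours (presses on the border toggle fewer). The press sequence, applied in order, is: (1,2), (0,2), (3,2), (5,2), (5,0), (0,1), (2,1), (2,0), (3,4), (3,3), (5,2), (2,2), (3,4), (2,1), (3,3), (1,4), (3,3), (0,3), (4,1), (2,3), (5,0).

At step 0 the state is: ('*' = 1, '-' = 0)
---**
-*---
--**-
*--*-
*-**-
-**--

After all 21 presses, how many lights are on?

14

k=0  ---**
-*---
--**-
*--*-
*-**-
-**--
k=1  --***
--**-
---*-
*--*-
*-**-
-**--
k=2  -*--*
---*-
---*-
*--*-
*-**-
-**--
k=3  -*--*
---*-
--**-
***--
*--*-
-**--
k=4  -*--*
---*-
--**-
***--
*-**-
---*-
k=5  -*--*
---*-
--**-
***--
--**-
**-*-
k=6  *-*-*
-*-*-
--**-
***--
--**-
**-*-
k=7  *-*-*
---*-
**-*-
*-*--
--**-
**-*-
k=8  *-*-*
*--*-
---*-
--*--
--**-
**-*-
k=9  *-*-*
*--*-
---**
--***
--***
**-*-
k=10  *-*-*
*--*-
----*
-----
--*-*
**-*-
k=11  *-*-*
*--*-
----*
-----
----*
*-*--
k=12  *-*-*
*-**-
-****
--*--
----*
*-*--
k=13  *-*-*
*-**-
-***-
--***
-----
*-*--
k=14  *-*-*
****-
*--*-
-****
-----
*-*--
k=15  *-*-*
****-
*----
-*---
---*-
*-*--
k=16  *-*--
***-*
*---*
-*---
---*-
*-*--
k=17  *-*--
***-*
*--**
-****
-----
*-*--
k=18  *--**
*****
*--**
-****
-----
*-*--
k=19  *--**
*****
*--**
--***
***--
***--
k=20  *--**
***-*
*-*--
--*-*
***--
***--
k=21  *--**
***-*
*-*--
--*-*
-**--
--*--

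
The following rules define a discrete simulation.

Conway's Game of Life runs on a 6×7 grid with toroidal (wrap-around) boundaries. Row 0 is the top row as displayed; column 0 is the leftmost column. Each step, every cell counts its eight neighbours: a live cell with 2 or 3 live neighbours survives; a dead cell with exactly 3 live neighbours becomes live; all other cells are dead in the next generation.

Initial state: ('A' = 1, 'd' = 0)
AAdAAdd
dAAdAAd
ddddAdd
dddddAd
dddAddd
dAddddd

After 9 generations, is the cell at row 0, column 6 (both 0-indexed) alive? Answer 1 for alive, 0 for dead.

1

step 0: AAdAAdd
dAAdAAd
ddddAdd
dddddAd
dddAddd
dAddddd
step 1: AddAAAd
AAAddAd
dddAAdd
ddddAdd
ddddddd
AAdAAdd
step 2: dddddAd
AAAddAd
dAAAAAd
dddAAdd
dddAAdd
AAAAdAA
step 3: dddAdAd
AddddAd
AddddAA
ddddddd
AAddddA
AAAAdAA
step 4: dddAdAd
AddddAd
AddddAd
dAdddAd
dddddAd
dddAdAd
step 5: dddddAd
dddddAd
AAddAAd
ddddAAd
dddddAA
dddddAA
step 6: ddddAAd
dddddAd
ddddddd
Adddddd
ddddddd
ddddAdd
step 7: ddddAAd
ddddAAd
ddddddd
ddddddd
ddddddd
ddddAAd
step 8: dddAddA
ddddAAd
ddddddd
ddddddd
ddddddd
ddddAAd
step 9: dddAddA
ddddAAd
ddddddd
ddddddd
ddddddd
ddddAAd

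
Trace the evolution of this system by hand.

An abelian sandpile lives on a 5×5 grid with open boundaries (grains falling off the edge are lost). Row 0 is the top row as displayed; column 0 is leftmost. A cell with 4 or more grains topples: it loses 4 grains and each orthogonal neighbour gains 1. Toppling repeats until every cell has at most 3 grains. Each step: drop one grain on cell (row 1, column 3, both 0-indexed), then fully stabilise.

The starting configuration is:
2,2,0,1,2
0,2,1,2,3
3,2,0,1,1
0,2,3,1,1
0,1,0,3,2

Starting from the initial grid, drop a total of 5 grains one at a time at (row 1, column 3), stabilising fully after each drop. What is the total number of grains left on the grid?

39

k=0  2,2,0,1,2
0,2,1,2,3
3,2,0,1,1
0,2,3,1,1
0,1,0,3,2
k=1  2,2,0,1,2
0,2,1,3,3
3,2,0,1,1
0,2,3,1,1
0,1,0,3,2
k=2  2,2,0,2,3
0,2,2,1,0
3,2,0,2,2
0,2,3,1,1
0,1,0,3,2
k=3  2,2,0,2,3
0,2,2,2,0
3,2,0,2,2
0,2,3,1,1
0,1,0,3,2
k=4  2,2,0,2,3
0,2,2,3,0
3,2,0,2,2
0,2,3,1,1
0,1,0,3,2
k=5  2,2,0,3,3
0,2,3,0,1
3,2,0,3,2
0,2,3,1,1
0,1,0,3,2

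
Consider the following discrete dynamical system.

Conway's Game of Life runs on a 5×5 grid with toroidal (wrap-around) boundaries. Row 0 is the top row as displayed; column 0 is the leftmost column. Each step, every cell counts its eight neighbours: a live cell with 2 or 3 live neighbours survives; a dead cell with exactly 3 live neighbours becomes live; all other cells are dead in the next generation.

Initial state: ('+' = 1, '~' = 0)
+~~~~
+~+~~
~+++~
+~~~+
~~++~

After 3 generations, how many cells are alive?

[0] +~~~~
+~+~~
~+++~
+~~~+
~~++~
[1] ~~+++
+~+++
~~++~
+~~~+
++~+~
[2] ~~~~~
+~~~~
~~+~~
+~~~~
~+~~~
[3] ~~~~~
~~~~~
~+~~~
~+~~~
~~~~~

2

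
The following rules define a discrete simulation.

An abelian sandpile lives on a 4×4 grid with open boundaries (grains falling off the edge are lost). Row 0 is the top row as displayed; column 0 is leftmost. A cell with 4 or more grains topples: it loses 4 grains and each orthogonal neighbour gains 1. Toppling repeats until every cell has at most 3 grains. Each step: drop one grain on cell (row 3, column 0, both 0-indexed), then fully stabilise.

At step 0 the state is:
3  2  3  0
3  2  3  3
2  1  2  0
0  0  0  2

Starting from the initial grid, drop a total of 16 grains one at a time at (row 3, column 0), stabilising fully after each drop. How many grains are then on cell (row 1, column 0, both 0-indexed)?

1

0) 3  2  3  0
3  2  3  3
2  1  2  0
0  0  0  2
1) 3  2  3  0
3  2  3  3
2  1  2  0
1  0  0  2
2) 3  2  3  0
3  2  3  3
2  1  2  0
2  0  0  2
3) 3  2  3  0
3  2  3  3
2  1  2  0
3  0  0  2
4) 3  2  3  0
3  2  3  3
3  1  2  0
0  1  0  2
5) 3  2  3  0
3  2  3  3
3  1  2  0
1  1  0  2
6) 3  2  3  0
3  2  3  3
3  1  2  0
2  1  0  2
7) 3  2  3  0
3  2  3  3
3  1  2  0
3  1  0  2
8) 0  3  3  0
1  3  3  3
1  2  2  0
1  2  0  2
9) 0  3  3  0
1  3  3  3
1  2  2  0
2  2  0  2
10) 0  3  3  0
1  3  3  3
1  2  2  0
3  2  0  2
11) 0  3  3  0
1  3  3  3
2  2  2  0
0  3  0  2
12) 0  3  3  0
1  3  3  3
2  2  2  0
1  3  0  2
13) 0  3  3  0
1  3  3  3
2  2  2  0
2  3  0  2
14) 0  3  3  0
1  3  3  3
2  2  2  0
3  3  0  2
15) 0  3  3  0
1  3  3  3
3  3  2  0
1  0  1  2
16) 0  3  3  0
1  3  3  3
3  3  2  0
2  0  1  2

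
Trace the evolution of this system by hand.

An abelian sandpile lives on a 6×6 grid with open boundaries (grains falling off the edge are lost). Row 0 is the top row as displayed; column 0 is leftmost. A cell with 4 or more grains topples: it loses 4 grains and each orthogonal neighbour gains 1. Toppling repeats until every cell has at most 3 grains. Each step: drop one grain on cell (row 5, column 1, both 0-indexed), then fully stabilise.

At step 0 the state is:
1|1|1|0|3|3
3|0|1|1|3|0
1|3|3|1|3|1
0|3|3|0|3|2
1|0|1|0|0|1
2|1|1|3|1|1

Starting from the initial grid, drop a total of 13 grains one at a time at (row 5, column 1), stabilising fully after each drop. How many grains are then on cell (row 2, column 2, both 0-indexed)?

[0] 1|1|1|0|3|3
3|0|1|1|3|0
1|3|3|1|3|1
0|3|3|0|3|2
1|0|1|0|0|1
2|1|1|3|1|1
[1] 1|1|1|0|3|3
3|0|1|1|3|0
1|3|3|1|3|1
0|3|3|0|3|2
1|0|1|0|0|1
2|2|1|3|1|1
[2] 1|1|1|0|3|3
3|0|1|1|3|0
1|3|3|1|3|1
0|3|3|0|3|2
1|0|1|0|0|1
2|3|1|3|1|1
[3] 1|1|1|0|3|3
3|0|1|1|3|0
1|3|3|1|3|1
0|3|3|0|3|2
1|1|1|0|0|1
3|0|2|3|1|1
[4] 1|1|1|0|3|3
3|0|1|1|3|0
1|3|3|1|3|1
0|3|3|0|3|2
1|1|1|0|0|1
3|1|2|3|1|1
[5] 1|1|1|0|3|3
3|0|1|1|3|0
1|3|3|1|3|1
0|3|3|0|3|2
1|1|1|0|0|1
3|2|2|3|1|1
[6] 1|1|1|0|3|3
3|0|1|1|3|0
1|3|3|1|3|1
0|3|3|0|3|2
1|1|1|0|0|1
3|3|2|3|1|1
[7] 1|1|1|0|3|3
3|0|1|1|3|0
1|3|3|1|3|1
0|3|3|0|3|2
2|2|1|0|0|1
0|1|3|3|1|1
[8] 1|1|1|0|3|3
3|0|1|1|3|0
1|3|3|1|3|1
0|3|3|0|3|2
2|2|1|0|0|1
0|2|3|3|1|1
[9] 1|1|1|0|3|3
3|0|1|1|3|0
1|3|3|1|3|1
0|3|3|0|3|2
2|2|1|0|0|1
0|3|3|3|1|1
[10] 1|1|1|0|3|3
3|0|1|1|3|0
1|3|3|1|3|1
0|3|3|0|3|2
2|3|2|1|0|1
1|1|1|0|2|1
[11] 1|1|1|0|3|3
3|0|1|1|3|0
1|3|3|1|3|1
0|3|3|0|3|2
2|3|2|1|0|1
1|2|1|0|2|1
[12] 1|1|1|0|3|3
3|0|1|1|3|0
1|3|3|1|3|1
0|3|3|0|3|2
2|3|2|1|0|1
1|3|1|0|2|1
[13] 1|1|1|0|3|3
3|1|2|1|3|0
2|1|1|2|3|1
1|2|2|1|3|2
3|2|0|2|0|1
2|1|3|0|2|1

1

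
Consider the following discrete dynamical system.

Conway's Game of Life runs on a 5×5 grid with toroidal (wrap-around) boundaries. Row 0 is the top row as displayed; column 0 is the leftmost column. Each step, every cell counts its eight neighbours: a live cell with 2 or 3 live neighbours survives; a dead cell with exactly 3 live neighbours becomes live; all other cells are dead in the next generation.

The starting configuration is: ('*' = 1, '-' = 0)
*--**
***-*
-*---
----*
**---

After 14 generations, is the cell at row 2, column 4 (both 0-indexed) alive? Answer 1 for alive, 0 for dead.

gen 0: *--**
***-*
-*---
----*
**---
gen 1: ---*-
--*--
-****
-*---
-*-*-
gen 2: ---*-
-*--*
**-*-
-*--*
-----
gen 3: -----
-*-**
-*-*-
-**-*
-----
gen 4: -----
*--**
-*---
****-
-----
gen 5: ----*
*---*
-----
***--
-**--
gen 6: -*-**
*---*
----*
*-*--
--**-
gen 7: -*---
-----
-*-**
-**-*
*----
gen 8: -----
*-*--
-*-**
-**-*
*-*--
gen 9: -----
*****
----*
----*
*-**-
gen 10: -----
*****
-**--
*---*
---**
gen 11: -*---
*--**
-----
***-*
*--**
gen 12: -**--
*---*
--*--
-**--
---*-
gen 13: *****
*-**-
*-**-
-***-
---*-
gen 14: *----
-----
*----
-*---
-----

0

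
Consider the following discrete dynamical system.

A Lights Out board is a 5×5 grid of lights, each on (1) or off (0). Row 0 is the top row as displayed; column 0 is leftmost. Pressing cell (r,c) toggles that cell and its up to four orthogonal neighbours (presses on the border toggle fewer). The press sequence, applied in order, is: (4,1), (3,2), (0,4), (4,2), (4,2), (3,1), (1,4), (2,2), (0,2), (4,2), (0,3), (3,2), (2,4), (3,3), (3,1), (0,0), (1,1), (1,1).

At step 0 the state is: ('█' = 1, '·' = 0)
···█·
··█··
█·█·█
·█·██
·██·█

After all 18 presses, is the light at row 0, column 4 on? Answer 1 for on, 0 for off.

k=0  ···█·
··█··
█·█·█
·█·██
·██·█
k=1  ···█·
··█··
█·█·█
···██
█···█
k=2  ···█·
··█··
█···█
·██·█
█·█·█
k=3  ····█
··█·█
█···█
·██·█
█·█·█
k=4  ····█
··█·█
█···█
·█··█
██·██
k=5  ····█
··█·█
█···█
·██·█
█·█·█
k=6  ····█
··█·█
██··█
█···█
███·█
k=7  ·····
··██·
██···
█···█
███·█
k=8  ·····
···█·
█·██·
█·█·█
███·█
k=9  ·███·
··██·
█·██·
█·█·█
███·█
k=10  ·███·
··██·
█·██·
█···█
█··██
k=11  ·█··█
··█··
█·██·
█···█
█··██
k=12  ·█··█
··█··
█··█·
█████
█·███
k=13  ·█··█
··█·█
█···█
████·
█·███
k=14  ·█··█
··█·█
█··██
██··█
█·█·█
k=15  ·█··█
··█·█
██·██
··█·█
███·█
k=16  █···█
█·█·█
██·██
··█·█
███·█
k=17  ██··█
·█··█
█··██
··█·█
███·█
k=18  █···█
█·█·█
██·██
··█·█
███·█

1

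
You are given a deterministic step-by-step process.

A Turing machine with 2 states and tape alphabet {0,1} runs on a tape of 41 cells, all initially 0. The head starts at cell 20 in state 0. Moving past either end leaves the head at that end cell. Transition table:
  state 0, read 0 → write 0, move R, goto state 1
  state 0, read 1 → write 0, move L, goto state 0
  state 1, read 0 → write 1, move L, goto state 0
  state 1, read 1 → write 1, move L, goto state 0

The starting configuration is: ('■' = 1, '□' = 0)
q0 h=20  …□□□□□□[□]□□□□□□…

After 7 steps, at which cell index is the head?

step 0: q0 h=20  …□□□□□□[□]□□□□□□…
step 1: q1 h=21  …□□□□□□[□]□□□□□□…
step 2: q0 h=20  …□□□□□□[□]■□□□□□…
step 3: q1 h=21  …□□□□□□[■]□□□□□□…
step 4: q0 h=20  …□□□□□□[□]■□□□□□…
step 5: q1 h=21  …□□□□□□[■]□□□□□□…
step 6: q0 h=20  …□□□□□□[□]■□□□□□…
step 7: q1 h=21  …□□□□□□[■]□□□□□□…

21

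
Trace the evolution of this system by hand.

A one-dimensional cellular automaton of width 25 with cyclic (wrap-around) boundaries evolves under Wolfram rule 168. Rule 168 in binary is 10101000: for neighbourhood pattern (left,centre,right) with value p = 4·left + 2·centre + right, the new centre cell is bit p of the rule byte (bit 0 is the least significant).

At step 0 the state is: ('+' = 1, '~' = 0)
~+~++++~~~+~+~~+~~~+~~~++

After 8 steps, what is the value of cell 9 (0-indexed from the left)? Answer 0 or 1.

0

gen 0: ~+~++++~~~+~+~~+~~~+~~~++
gen 1: +~++++~~~~~+~~~~~~~~~~~+~
gen 2: ~++++~~~~~~~~~~~~~~~~~~~+
gen 3: ++++~~~~~~~~~~~~~~~~~~~~~
gen 4: +++~~~~~~~~~~~~~~~~~~~~~~
gen 5: ++~~~~~~~~~~~~~~~~~~~~~~~
gen 6: +~~~~~~~~~~~~~~~~~~~~~~~~
gen 7: ~~~~~~~~~~~~~~~~~~~~~~~~~
gen 8: ~~~~~~~~~~~~~~~~~~~~~~~~~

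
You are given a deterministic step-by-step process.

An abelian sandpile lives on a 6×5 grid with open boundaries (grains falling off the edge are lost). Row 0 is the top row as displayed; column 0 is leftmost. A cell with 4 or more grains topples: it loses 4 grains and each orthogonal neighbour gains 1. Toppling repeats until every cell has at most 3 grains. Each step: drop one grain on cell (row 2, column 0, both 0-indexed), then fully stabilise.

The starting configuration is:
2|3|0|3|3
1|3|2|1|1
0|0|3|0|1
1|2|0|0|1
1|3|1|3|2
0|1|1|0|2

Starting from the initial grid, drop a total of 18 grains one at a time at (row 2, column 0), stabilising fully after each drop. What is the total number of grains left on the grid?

t=0: 2|3|0|3|3
1|3|2|1|1
0|0|3|0|1
1|2|0|0|1
1|3|1|3|2
0|1|1|0|2
t=1: 2|3|0|3|3
1|3|2|1|1
1|0|3|0|1
1|2|0|0|1
1|3|1|3|2
0|1|1|0|2
t=2: 2|3|0|3|3
1|3|2|1|1
2|0|3|0|1
1|2|0|0|1
1|3|1|3|2
0|1|1|0|2
t=3: 2|3|0|3|3
1|3|2|1|1
3|0|3|0|1
1|2|0|0|1
1|3|1|3|2
0|1|1|0|2
t=4: 2|3|0|3|3
2|3|2|1|1
0|1|3|0|1
2|2|0|0|1
1|3|1|3|2
0|1|1|0|2
t=5: 2|3|0|3|3
2|3|2|1|1
1|1|3|0|1
2|2|0|0|1
1|3|1|3|2
0|1|1|0|2
t=6: 2|3|0|3|3
2|3|2|1|1
2|1|3|0|1
2|2|0|0|1
1|3|1|3|2
0|1|1|0|2
t=7: 2|3|0|3|3
2|3|2|1|1
3|1|3|0|1
2|2|0|0|1
1|3|1|3|2
0|1|1|0|2
t=8: 2|3|0|3|3
3|3|2|1|1
0|2|3|0|1
3|2|0|0|1
1|3|1|3|2
0|1|1|0|2
t=9: 2|3|0|3|3
3|3|2|1|1
1|2|3|0|1
3|2|0|0|1
1|3|1|3|2
0|1|1|0|2
t=10: 2|3|0|3|3
3|3|2|1|1
2|2|3|0|1
3|2|0|0|1
1|3|1|3|2
0|1|1|0|2
t=11: 2|3|0|3|3
3|3|2|1|1
3|2|3|0|1
3|2|0|0|1
1|3|1|3|2
0|1|1|0|2
t=12: 0|1|2|3|3
2|3|0|2|1
3|2|1|1|1
1|1|2|0|1
3|0|2|3|2
0|2|1|0|2
t=13: 0|1|2|3|3
3|3|0|2|1
0|3|1|1|1
2|1|2|0|1
3|0|2|3|2
0|2|1|0|2
t=14: 0|1|2|3|3
3|3|0|2|1
1|3|1|1|1
2|1|2|0|1
3|0|2|3|2
0|2|1|0|2
t=15: 0|1|2|3|3
3|3|0|2|1
2|3|1|1|1
2|1|2|0|1
3|0|2|3|2
0|2|1|0|2
t=16: 0|1|2|3|3
3|3|0|2|1
3|3|1|1|1
2|1|2|0|1
3|0|2|3|2
0|2|1|0|2
t=17: 1|2|2|3|3
1|1|1|2|1
2|1|2|1|1
3|2|2|0|1
3|0|2|3|2
0|2|1|0|2
t=18: 1|2|2|3|3
1|1|1|2|1
3|1|2|1|1
3|2|2|0|1
3|0|2|3|2
0|2|1|0|2

48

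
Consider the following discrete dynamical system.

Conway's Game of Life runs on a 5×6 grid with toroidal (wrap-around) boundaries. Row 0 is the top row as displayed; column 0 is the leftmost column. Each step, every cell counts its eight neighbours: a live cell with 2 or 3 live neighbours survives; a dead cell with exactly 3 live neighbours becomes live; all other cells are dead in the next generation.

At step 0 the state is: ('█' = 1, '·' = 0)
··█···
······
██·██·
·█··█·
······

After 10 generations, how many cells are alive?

6

k=0  ··█···
······
██·██·
·█··█·
······
k=1  ······
·███··
██████
██████
······
k=2  ··█···
·····█
······
······
██████
k=3  ··█···
······
······
██████
██████
k=4  █·█·██
······
██████
······
······
k=5  ·····█
······
██████
██████
·····█
k=6  ······
·███··
······
······
·███··
k=7  ······
··█···
··█···
··█···
··█···
k=8  ······
······
·███··
·███··
······
k=9  ······
··█···
·█·█··
·█·█··
··█···
k=10  ······
··█···
·█·█··
·█·█··
··█···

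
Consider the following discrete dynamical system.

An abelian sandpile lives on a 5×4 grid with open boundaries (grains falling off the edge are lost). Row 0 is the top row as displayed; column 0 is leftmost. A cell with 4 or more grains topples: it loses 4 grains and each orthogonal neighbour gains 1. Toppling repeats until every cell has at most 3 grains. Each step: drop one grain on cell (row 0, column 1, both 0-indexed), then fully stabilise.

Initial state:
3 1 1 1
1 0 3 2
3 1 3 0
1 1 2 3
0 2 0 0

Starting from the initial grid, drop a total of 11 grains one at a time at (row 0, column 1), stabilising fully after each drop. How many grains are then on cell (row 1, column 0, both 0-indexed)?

3

t=0: 3 1 1 1
1 0 3 2
3 1 3 0
1 1 2 3
0 2 0 0
t=1: 3 2 1 1
1 0 3 2
3 1 3 0
1 1 2 3
0 2 0 0
t=2: 3 3 1 1
1 0 3 2
3 1 3 0
1 1 2 3
0 2 0 0
t=3: 0 1 2 1
2 1 3 2
3 1 3 0
1 1 2 3
0 2 0 0
t=4: 0 2 2 1
2 1 3 2
3 1 3 0
1 1 2 3
0 2 0 0
t=5: 0 3 2 1
2 1 3 2
3 1 3 0
1 1 2 3
0 2 0 0
t=6: 1 0 3 1
2 2 3 2
3 1 3 0
1 1 2 3
0 2 0 0
t=7: 1 1 3 1
2 2 3 2
3 1 3 0
1 1 2 3
0 2 0 0
t=8: 1 2 3 1
2 2 3 2
3 1 3 0
1 1 2 3
0 2 0 0
t=9: 1 3 3 1
2 2 3 2
3 1 3 0
1 1 2 3
0 2 0 0
t=10: 2 2 1 2
3 0 2 3
3 3 0 1
1 1 3 3
0 2 0 0
t=11: 2 3 1 2
3 0 2 3
3 3 0 1
1 1 3 3
0 2 0 0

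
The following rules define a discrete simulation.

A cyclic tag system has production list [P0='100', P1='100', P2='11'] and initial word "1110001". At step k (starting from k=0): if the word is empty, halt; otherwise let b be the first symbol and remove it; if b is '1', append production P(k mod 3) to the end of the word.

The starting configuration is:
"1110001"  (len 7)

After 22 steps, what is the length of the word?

[0] "1110001"  (len 7)
[1] "110001100"  (len 9)
[2] "10001100100"  (len 11)
[3] "000110010011"  (len 12)
[4] "00110010011"  (len 11)
[5] "0110010011"  (len 10)
[6] "110010011"  (len 9)
[7] "10010011100"  (len 11)
[8] "0010011100100"  (len 13)
[9] "010011100100"  (len 12)
[10] "10011100100"  (len 11)
[11] "0011100100100"  (len 13)
[12] "011100100100"  (len 12)
[13] "11100100100"  (len 11)
[14] "1100100100100"  (len 13)
[15] "10010010010011"  (len 14)
[16] "0010010010011100"  (len 16)
[17] "010010010011100"  (len 15)
[18] "10010010011100"  (len 14)
[19] "0010010011100100"  (len 16)
[20] "010010011100100"  (len 15)
[21] "10010011100100"  (len 14)
[22] "0010011100100100"  (len 16)

16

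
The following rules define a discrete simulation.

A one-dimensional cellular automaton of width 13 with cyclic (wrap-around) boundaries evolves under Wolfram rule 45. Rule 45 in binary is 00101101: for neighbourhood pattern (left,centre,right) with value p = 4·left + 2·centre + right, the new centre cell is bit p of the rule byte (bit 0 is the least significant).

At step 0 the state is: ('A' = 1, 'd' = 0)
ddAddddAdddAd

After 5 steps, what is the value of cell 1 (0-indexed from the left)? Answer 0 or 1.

gen 0: ddAddddAdddAd
gen 1: AdAdAAdAdAdAd
gen 2: AAAAAdAAAAAAA
gen 3: dddddAAdddddd
gen 4: AAAAdAddAAAAA
gen 5: ddddAAddAdddd

0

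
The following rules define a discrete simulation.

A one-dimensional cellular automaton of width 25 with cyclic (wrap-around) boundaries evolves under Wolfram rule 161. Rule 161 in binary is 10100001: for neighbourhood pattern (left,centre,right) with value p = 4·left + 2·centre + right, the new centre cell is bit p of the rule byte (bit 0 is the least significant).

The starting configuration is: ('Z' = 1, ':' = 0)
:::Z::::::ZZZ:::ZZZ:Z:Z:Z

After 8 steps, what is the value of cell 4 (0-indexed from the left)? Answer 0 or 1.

1

t=0: :::Z::::::ZZZ:::ZZZ:Z:Z:Z
t=1: :Z:::ZZZZ::Z::Z::Z:Z:Z:Z:
t=2: :::Z::ZZ::::::::::Z:Z:Z::
t=3: ZZ:::::::ZZZZZZZZ::Z:Z::Z
t=4: Z::ZZZZZ::ZZZZZZ::::Z::::
t=5: ::::ZZZ::::ZZZZ::ZZ:::ZZ:
t=6: ZZZ::Z::ZZ::ZZ::::::Z::::
t=7: :Z:::::::::::::ZZZZ:::ZZ:
t=8: :::ZZZZZZZZZZZ::ZZ::Z::::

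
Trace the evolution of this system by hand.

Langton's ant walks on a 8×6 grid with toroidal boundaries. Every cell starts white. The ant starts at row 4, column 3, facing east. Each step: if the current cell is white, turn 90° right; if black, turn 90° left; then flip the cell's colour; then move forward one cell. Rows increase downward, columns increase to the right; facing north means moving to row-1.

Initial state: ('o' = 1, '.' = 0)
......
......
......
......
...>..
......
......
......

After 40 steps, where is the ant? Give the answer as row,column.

gen 0: ......
......
......
......
...>..
......
......
......
gen 1: ......
......
......
......
...o..
...v..
......
......
gen 2: ......
......
......
......
...o..
..<o..
......
......
gen 3: ......
......
......
......
..^o..
..oo..
......
......
gen 4: ......
......
......
......
..o>..
..oo..
......
......
gen 5: ......
......
......
...^..
..o...
..oo..
......
......
gen 6: ......
......
......
...o>.
..o...
..oo..
......
......
gen 7: ......
......
......
...oo.
..o.v.
..oo..
......
......
gen 8: ......
......
......
...oo.
..o<o.
..oo..
......
......
gen 9: ......
......
......
...^o.
..ooo.
..oo..
......
......
gen 10: ......
......
......
..<.o.
..ooo.
..oo..
......
......
gen 11: ......
......
..^...
..o.o.
..ooo.
..oo..
......
......
gen 12: ......
......
..o>..
..o.o.
..ooo.
..oo..
......
......
gen 13: ......
......
..oo..
..ovo.
..ooo.
..oo..
......
......
gen 14: ......
......
..oo..
..<oo.
..ooo.
..oo..
......
......
gen 15: ......
......
..oo..
...oo.
..voo.
..oo..
......
......
gen 16: ......
......
..oo..
...oo.
...>o.
..oo..
......
......
gen 17: ......
......
..oo..
...^o.
....o.
..oo..
......
......
gen 18: ......
......
..oo..
..<.o.
....o.
..oo..
......
......
gen 19: ......
......
..^o..
..o.o.
....o.
..oo..
......
......
gen 20: ......
......
.<.o..
..o.o.
....o.
..oo..
......
......
gen 21: ......
.^....
.o.o..
..o.o.
....o.
..oo..
......
......
gen 22: ......
.o>...
.o.o..
..o.o.
....o.
..oo..
......
......
gen 23: ......
.oo...
.ovo..
..o.o.
....o.
..oo..
......
......
gen 24: ......
.oo...
.<oo..
..o.o.
....o.
..oo..
......
......
gen 25: ......
.oo...
..oo..
.vo.o.
....o.
..oo..
......
......
gen 26: ......
.oo...
..oo..
<oo.o.
....o.
..oo..
......
......
gen 27: ......
.oo...
^.oo..
ooo.o.
....o.
..oo..
......
......
gen 28: ......
.oo...
o>oo..
ooo.o.
....o.
..oo..
......
......
gen 29: ......
.oo...
oooo..
ovo.o.
....o.
..oo..
......
......
gen 30: ......
.oo...
oooo..
o.>.o.
....o.
..oo..
......
......
gen 31: ......
.oo...
oo^o..
o...o.
....o.
..oo..
......
......
gen 32: ......
.oo...
o<.o..
o...o.
....o.
..oo..
......
......
gen 33: ......
.oo...
o..o..
ov..o.
....o.
..oo..
......
......
gen 34: ......
.oo...
o..o..
<o..o.
....o.
..oo..
......
......
gen 35: ......
.oo...
o..o..
.o..o.
v...o.
..oo..
......
......
gen 36: ......
.oo...
o..o..
.o..o.
o...o<
..oo..
......
......
gen 37: ......
.oo...
o..o..
.o..o^
o...oo
..oo..
......
......
gen 38: ......
.oo...
o..o..
>o..oo
o...oo
..oo..
......
......
gen 39: ......
.oo...
o..o..
oo..oo
v...oo
..oo..
......
......
gen 40: ......
.oo...
o..o..
oo..oo
.>..oo
..oo..
......
......

4,1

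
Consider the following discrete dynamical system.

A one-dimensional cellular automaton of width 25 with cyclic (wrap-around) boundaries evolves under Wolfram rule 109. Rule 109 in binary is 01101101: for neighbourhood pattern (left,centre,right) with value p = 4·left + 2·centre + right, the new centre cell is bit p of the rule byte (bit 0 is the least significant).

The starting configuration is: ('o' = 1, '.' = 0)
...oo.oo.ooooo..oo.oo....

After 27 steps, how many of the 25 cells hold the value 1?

t=0: ...oo.oo.ooooo..oo.oo....
t=1: oo.ooooooo...o..ooooo.ooo
t=2: .ooo.....o.o.o..o...ooo..
t=3: .o.o.ooo.ooooo..o.o.o.o.o
t=4: oooooo.ooo...o..ooooooooo
t=5: .....ooo.o.o.o..o........
t=6: oooo.o.ooooooo..o.ooooooo
t=7: ...ooooo.....o..ooo......
t=8: oo.o...o.ooo.o..o.o.ooooo
t=9: .ooo.o.ooo.ooo..ooooo....
t=10: .o.ooooo.ooo.o..o...o.ooo
t=11: oooo...ooo.ooo..o.o.ooo.o
t=12: ...o.o.o.ooo.o..ooooo.ooo
t=13: .o.ooooooo.ooo..o...ooo.o
t=14: oooo.....ooo.o..o.o.o.ooo
t=15: ...o.ooo.o.ooo..ooooooo..
t=16: oo.ooo.ooooo.o..o.....o.o
t=17: .ooo.ooo...ooo..o.ooo.ooo
t=18: oo.ooo.o.o.o.o..ooo.ooo.o
t=19: .ooo.ooooooooo..o.ooo.ooo
t=20: oo.ooo.......o..ooo.ooo.o
t=21: .ooo.o.ooooo.o..o.ooo.ooo
t=22: oo.ooooo...ooo..ooo.ooo.o
t=23: .ooo...o.o.o.o..o.ooo.ooo
t=24: oo.o.o.ooooooo..ooo.ooo.o
t=25: .ooooooo.....o..o.ooo.ooo
t=26: oo.....o.ooo.o..ooo.ooo.o
t=27: .o.ooo.ooo.ooo..o.ooo.ooo

17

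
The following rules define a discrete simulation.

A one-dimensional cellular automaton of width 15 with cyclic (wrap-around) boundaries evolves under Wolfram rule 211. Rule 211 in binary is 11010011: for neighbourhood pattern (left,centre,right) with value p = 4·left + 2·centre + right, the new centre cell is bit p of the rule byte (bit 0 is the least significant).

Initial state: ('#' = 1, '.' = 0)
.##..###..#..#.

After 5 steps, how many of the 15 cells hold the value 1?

gen 0: .##..###..#..#.
gen 1: #.###.####.##.#
gen 2: #..##..###..#..
gen 3: .##.###.####.##
gen 4: ..#..##..###..#
gen 5: ##.##.###.####.

11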